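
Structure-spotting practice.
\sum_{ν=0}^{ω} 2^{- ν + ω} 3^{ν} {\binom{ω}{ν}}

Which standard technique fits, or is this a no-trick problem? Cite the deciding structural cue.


Verdict: the binomial theorem — terms weighting {\binom{ω}{ν}} against matched powers of 3 and 2 reassemble into (3 + 2)^ω by the binomial theorem.


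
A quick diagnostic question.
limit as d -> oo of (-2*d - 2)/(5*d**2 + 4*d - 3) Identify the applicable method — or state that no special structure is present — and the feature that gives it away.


Method: dominant-term comparison — as d grows, only the highest-degree terms matter — compare leading terms and read the limit off. l'Hôpital's at-infinity variant applies to the expression viewed as a single quotient; the leading-term comparison is the direct route.


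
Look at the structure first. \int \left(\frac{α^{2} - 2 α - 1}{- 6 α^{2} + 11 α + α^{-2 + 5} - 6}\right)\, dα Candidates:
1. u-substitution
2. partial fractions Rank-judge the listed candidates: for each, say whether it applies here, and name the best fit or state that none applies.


Technique: partial fractions — the bottom, (- 6 α^{2} + 11 α + α^{-2 + 5} - 6), comes apart into simple factors, and a proper rational function over split factors decomposes.
- u-substitution — no subexpression of the integrand serves as a whole-integral substitution inner — individual terms may offer their own, but none carries its derivative as a factor of the full integrand; a working change of variable would have to be constructed from outside the expression.
- partial fractions: yes — fits the structure here.


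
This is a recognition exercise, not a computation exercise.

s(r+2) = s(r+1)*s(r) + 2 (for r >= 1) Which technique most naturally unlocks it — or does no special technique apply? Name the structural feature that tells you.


Best approach: no special technique — the recurrence is nonlinear in the sequence terms; no linear-recurrence method fits it as written — one iterates or studies it directly.


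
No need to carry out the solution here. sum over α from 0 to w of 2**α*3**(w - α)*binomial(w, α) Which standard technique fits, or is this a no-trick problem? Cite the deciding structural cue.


Best approach: the binomial theorem — binomial(w, α) weighting matched powers of 2 and 3 is the expanded form of (2 + 3)^w — fold it back up.


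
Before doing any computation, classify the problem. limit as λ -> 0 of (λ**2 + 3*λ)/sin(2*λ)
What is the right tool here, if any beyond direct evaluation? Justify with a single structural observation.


Method: l'Hôpital's rule (0/0) — substituting 0 gives 0 over 0; differentiate top and bottom once and re-evaluate. A local series expansion at the point resolves it as well; the rule is the packaged version of that step.


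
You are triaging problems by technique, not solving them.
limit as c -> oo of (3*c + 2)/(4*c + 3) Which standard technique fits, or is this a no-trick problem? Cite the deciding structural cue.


Method: dominant-term comparison — divide through by the highest power of c; every lower-order term dies and the dominant terms decide the limit. As a single quotient, the ∞/∞ shape would yield to repeated differentiation as well — the growth comparison gets there in one look.


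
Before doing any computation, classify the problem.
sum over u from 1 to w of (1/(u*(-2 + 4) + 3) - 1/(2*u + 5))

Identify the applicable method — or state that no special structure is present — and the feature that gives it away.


Method: telescoping — consecutive terms evaluate one function at adjacent indices (1/(u*(-2 + 4) + 3) is its current value): one term's tail is the next term's head, so the chain collapses.


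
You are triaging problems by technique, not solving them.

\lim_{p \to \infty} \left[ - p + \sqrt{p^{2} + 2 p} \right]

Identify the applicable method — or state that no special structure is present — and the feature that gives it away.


Best approach: conjugate multiplication — divergence minus divergence hides a finite answer — expose it by pairing \sqrt{p^{2} + 2 p} - p with its conjugate.


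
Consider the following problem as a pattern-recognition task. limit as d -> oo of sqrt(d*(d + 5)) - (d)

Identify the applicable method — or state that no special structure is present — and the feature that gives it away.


Best approach: conjugate multiplication — the ∞ − ∞ radical form is the exact trigger for the conjugate maneuver.


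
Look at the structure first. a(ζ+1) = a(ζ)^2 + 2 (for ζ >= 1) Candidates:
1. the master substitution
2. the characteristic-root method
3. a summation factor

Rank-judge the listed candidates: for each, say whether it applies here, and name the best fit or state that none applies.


Technique: no special technique — each new value is a nonlinear function of earlier ones — scaling arguments and superposition both fail.
- the master substitution: the recursion shifts the index rather than dividing it.
- the characteristic-root method: nonlinearity rules out exponential-mode superposition from the start.
- a summation factor: no summation factor applies — the rule is not linear in the sequence values.


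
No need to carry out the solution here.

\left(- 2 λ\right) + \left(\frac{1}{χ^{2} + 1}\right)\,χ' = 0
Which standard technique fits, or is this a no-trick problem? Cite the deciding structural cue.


Best approach: separation of variables — all dependence on the two variables factors apart, the defining separable shape. The equation is exact as it stands too — a potential function exists — though separation reads the split structure directly.


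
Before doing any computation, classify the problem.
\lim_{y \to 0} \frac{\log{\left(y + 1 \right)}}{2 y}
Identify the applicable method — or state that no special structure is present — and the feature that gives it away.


Best approach: l'Hôpital's rule (0/0) — the 0/0 form at 0 is the signature situation for l'Hôpital's rule. Known elementary limits would finish this too — the rule just bypasses the case analysis.


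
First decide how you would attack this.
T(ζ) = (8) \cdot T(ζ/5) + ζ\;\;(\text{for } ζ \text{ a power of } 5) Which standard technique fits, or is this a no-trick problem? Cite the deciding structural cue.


Diagnosis: the master substitution — treat m = log base 5 of ζ as the new clock: one recursion step advances m by one while ζ scales by 5.


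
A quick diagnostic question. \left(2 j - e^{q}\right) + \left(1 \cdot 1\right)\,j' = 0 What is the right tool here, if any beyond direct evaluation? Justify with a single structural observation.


Method: a linear integrating factor — j appears only to the first power with coefficient 2 — the classic integrating-factor setup.


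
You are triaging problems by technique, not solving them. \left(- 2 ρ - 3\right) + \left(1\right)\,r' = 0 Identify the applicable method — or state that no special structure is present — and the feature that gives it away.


Method: no special technique — solved for the derivative, no r appears — this is antidifferentiation in ρ wearing ODE clothing.


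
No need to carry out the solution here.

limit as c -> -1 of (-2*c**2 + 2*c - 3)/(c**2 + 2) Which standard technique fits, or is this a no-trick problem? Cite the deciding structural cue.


Technique: no special technique — the expression is continuous at -1 — substitute and evaluate; no indeterminate form appears.


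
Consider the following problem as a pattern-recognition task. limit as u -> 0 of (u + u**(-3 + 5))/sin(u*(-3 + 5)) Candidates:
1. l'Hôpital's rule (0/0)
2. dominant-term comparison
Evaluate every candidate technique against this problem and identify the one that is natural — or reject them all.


Method: l'Hôpital's rule (0/0) — substituting 0 gives 0 over 0; differentiate top and bottom once and re-evaluate. A local series expansion at the point resolves it as well; the rule is the packaged version of that step.
- l'Hôpital's rule (0/0) — applies; the problem has the shape this method handles.
- dominant-term comparison: this limit is not decided by comparing polynomial growth at infinity.


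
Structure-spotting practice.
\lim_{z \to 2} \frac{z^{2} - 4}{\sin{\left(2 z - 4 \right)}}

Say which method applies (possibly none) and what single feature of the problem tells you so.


Method: l'Hôpital's rule (0/0) — substituting 2 gives 0 over 0; differentiate top and bottom once and re-evaluate. A local series expansion at the point resolves it as well; the rule is the packaged version of that step.


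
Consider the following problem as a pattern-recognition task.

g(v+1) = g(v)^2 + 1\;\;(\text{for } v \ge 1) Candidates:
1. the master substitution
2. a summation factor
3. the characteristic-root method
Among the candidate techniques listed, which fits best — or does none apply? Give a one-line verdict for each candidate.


Verdict: no special technique — once the recursion is nonlinear, characteristic roots, master substitutions, and summation factors are all off the table.
- the master substitution: the recursion shifts the index rather than dividing it.
- a summation factor — no summation factor applies — the rule is not linear in the sequence values.
- the characteristic-root method: the recursion is nonlinear in the sequence values, so no linear-modes ansatz applies.


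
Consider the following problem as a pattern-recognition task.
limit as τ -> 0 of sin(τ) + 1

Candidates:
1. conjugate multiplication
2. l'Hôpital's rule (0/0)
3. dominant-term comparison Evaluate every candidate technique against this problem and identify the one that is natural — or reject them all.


Best approach: no special technique — nothing blocks direct substitution at 0: plug in and finish.
- conjugate multiplication — rationalization has no target — no divergent radical difference appears.
- l'Hôpital's rule (0/0) — substituting the point gives a finite value outright — there is no indeterminate clash to repair.
- dominant-term comparison — this limit is not decided by comparing leading-term growth at infinity.


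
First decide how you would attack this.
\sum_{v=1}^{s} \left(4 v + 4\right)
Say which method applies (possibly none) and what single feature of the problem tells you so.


Verdict: no special technique — this is bookkeeping, not technique: standard formulas for sums of constant-multiple powers of v apply termwise.


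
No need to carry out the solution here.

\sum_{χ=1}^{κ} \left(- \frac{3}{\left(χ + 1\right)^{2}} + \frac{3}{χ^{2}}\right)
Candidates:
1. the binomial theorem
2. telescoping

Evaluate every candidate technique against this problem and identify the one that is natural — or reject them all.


Technique: telescoping — write out three consecutive terms and watch the interior cancel: the advanced copy one term subtracts reappears as the very next term's leading piece, pair after pair.
- the binomial theorem — no binomial coefficients pair up with complementary powers here.
- telescoping — yes, a natural case for it.


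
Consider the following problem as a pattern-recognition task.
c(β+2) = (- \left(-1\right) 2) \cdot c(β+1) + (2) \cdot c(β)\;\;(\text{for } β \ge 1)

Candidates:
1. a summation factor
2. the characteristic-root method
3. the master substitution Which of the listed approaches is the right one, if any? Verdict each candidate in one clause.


Method: the characteristic-root method — every coefficient is a fixed number and the forcing is zero — substitute r^β and read off the root equation.
- a summation factor — the recurrence reaches back more than one step, outside the first-order family a summation factor normalizes.
- the characteristic-root method: a fit — the right tool for this form.
- the master substitution: this is shift-type recursion, outside the divide-and-conquer template.


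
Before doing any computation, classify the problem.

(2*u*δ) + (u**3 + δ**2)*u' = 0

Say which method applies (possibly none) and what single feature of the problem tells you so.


Technique: the exact-equation method — take the mixed partials of 2*u*δ and u**3 + δ**2: they are equal, which certifies an exact differential.


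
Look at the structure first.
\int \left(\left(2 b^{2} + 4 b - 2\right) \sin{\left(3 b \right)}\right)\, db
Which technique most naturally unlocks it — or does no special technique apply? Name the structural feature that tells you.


Best approach: integration by parts — a polynomial 2 b^{2} + 4 b - 2 against the kernel \sin{\left(3 b \right)} is the signature bounded-ladder case for integration by parts.


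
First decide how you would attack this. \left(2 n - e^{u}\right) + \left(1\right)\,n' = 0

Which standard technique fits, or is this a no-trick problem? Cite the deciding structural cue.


Best approach: a linear integrating factor — first power of n, nonzero forcing: the integrating-factor recipe applies verbatim with p = 2.


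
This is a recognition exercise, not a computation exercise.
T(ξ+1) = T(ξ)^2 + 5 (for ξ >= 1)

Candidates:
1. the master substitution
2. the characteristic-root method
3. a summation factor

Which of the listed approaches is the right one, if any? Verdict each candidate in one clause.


Method: no special technique — the recurrence is nonlinear in the sequence values; study it directly, no linear machinery applies.
- the master substitution: the recursive argument is a shift of the index, not a fixed fraction of it.
- the characteristic-root method: nonlinearity rules out exponential-mode superposition from the start.
- a summation factor — no summation factor applies — the rule is not linear in the sequence values.


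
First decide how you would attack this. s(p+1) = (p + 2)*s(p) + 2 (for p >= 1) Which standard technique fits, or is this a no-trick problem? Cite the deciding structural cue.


Diagnosis: a summation factor — with the index-dependent coefficient p + 2, dividing by the cumulative product turns the left side into a pure difference.


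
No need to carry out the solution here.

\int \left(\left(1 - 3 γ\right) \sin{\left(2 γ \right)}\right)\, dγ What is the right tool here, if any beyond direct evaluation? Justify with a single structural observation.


Best approach: integration by parts — a polynomial 1 - 3 γ against the kernel \sin{\left(2 γ \right)} is the signature bounded-ladder case for integration by parts.


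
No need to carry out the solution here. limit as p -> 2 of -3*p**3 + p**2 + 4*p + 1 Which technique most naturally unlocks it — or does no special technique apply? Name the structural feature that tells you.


Technique: no special technique — nothing blocks direct substitution at 2: plug in and finish.


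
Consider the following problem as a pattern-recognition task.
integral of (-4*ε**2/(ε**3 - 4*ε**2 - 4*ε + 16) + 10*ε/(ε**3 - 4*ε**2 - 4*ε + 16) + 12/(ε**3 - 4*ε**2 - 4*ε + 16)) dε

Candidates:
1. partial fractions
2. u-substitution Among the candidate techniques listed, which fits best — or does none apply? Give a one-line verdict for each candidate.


Best approach: partial fractions — ε**3 - 4*ε**2 - 4*ε + 16 splits into linear pieces, so the quotient is a sum of simple fractions — decompose before integrating.
- partial fractions: yes, a natural case for it.
- u-substitution: no subexpression of the integrand serves as a whole-integral substitution inner — individual terms may offer their own, but none carries its derivative as a factor of the full integrand; a working change of variable would have to be constructed from outside the expression.


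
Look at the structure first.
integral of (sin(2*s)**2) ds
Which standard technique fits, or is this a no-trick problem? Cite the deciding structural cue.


Best approach: a trigonometric identity — sin(2*s)**2 is an even power — the power-reduction identity rewrites it into first-degree cosines.


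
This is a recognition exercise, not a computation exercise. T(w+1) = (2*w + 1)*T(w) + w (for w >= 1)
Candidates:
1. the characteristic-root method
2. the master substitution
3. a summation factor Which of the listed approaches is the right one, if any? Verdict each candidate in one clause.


Best approach: a summation factor — one-term recursion with variable weight 2*w + 1 is solved by product normalization, not by root-finding.
- the characteristic-root method — an index-dependent weight blocks the pure exponential ansatz.
- the master substitution — no fixed divisor shrinks the index between calls.
- a summation factor: a fit — the right tool for this form.


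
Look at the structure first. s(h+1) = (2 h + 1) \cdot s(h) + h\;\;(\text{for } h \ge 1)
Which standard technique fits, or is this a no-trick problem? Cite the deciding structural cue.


Diagnosis: a summation factor — an index-dependent multiplier 2 h + 1 rules out characteristic roots; a summation factor converts it to a pure difference.


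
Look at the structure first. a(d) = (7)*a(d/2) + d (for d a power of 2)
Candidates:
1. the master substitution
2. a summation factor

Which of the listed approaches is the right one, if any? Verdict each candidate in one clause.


Method: the master substitution — treat m = log base 2 of d as the new clock: one recursion step advances m by one while d scales by 2.
- the master substitution — applies; the problem has the shape this method handles.
- a summation factor — a divided-index call is outside the fixed-shift first-order family a summation factor normalizes.


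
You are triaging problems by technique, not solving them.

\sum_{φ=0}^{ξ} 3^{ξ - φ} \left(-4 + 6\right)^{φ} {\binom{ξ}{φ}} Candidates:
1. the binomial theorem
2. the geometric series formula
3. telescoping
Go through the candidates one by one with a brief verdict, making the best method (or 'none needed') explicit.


Verdict: the binomial theorem — terms weighting {\binom{ξ}{φ}} against matched powers of (-4 + 6) and 3 reassemble into ((-4 + 6) + 3)^ξ by the binomial theorem.
- the binomial theorem: a fit — the right tool for this form.
- the geometric series formula — dividing successive terms gives an index-dependent quantity, not a constant.
- telescoping: in the displayed form, no term reappears at a neighboring index to cancel against.


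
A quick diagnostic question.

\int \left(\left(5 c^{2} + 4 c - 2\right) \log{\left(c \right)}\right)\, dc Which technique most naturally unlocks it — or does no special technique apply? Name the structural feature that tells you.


Technique: integration by parts — the presence of \log{\left(c \right)} against a polynomial factor is the standard differentiate-the-log setup.


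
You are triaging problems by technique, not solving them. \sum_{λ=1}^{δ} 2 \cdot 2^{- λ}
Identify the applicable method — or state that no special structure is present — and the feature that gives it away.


Diagnosis: the geometric series formula — consecutive terms stand in a fixed index-free ratio — the geometric sum formula closes it.


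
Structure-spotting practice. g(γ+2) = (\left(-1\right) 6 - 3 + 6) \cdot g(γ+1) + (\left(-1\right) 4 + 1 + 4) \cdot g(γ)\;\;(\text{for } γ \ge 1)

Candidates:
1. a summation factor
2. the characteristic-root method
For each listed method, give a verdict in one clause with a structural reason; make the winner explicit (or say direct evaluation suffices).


Method: the characteristic-root method — no index-dependence in the weights and nothing inhomogeneous: classic characteristic-equation setup.
- a summation factor — the recurrence reaches back more than one step, outside the first-order family a summation factor normalizes.
- the characteristic-root method: applies; the problem has the shape this method handles.


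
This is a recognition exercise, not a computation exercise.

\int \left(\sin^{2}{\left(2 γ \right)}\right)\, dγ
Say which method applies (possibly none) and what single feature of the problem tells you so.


Verdict: a trigonometric identity — even powers like \sin^{2}{\left(2 γ \right)} never integrate directly; the half-angle identity lowers the degree first.


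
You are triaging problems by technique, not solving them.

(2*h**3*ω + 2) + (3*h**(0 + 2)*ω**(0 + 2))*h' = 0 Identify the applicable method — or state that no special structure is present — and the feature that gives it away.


Technique: the exact-equation method — because the two cross partials coincide, the form is conservative as written — recover its potential in (ω, h).


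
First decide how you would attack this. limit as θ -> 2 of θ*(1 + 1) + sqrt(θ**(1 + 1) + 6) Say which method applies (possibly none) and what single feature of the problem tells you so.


Best approach: no special technique — the expression is continuous at 2 — substitute and evaluate; no indeterminate form appears.


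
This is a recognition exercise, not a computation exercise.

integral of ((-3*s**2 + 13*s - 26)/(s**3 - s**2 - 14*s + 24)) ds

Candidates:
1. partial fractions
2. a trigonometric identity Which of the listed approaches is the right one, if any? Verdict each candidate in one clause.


Method: partial fractions — rational integrand, reducible denominator s**3 - s**2 - 14*s + 24: decompose first, integrate second.
- partial fractions — applicable, and directly so.
- a trigonometric identity — no sine or cosine appears, so there is nothing for a trigonometric identity to act on.


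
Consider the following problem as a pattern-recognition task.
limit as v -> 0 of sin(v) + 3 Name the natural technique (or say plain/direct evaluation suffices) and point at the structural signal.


Diagnosis: no special technique — the expression is continuous at the evaluation point — substitute directly; no indeterminate form appears.


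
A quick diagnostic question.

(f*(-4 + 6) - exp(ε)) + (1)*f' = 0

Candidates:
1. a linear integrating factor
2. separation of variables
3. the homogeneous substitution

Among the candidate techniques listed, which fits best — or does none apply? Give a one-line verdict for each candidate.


Diagnosis: a linear integrating factor — the equation is linear in f with coefficient (-4 + 6); multiplying by the integrating factor exp(∫(-4 + 6)) makes the left side a perfect derivative.
- a linear integrating factor: a fit — the right tool for this form.
- separation of variables — the two dependences are entangled, not a clean product of one-variable pieces.
- the homogeneous substitution — the slope does not depend on the ratio of the variables alone.


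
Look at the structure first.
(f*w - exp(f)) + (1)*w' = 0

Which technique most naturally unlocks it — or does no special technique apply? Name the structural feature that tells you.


Method: a linear integrating factor — first power of w, nonzero forcing: the integrating-factor recipe applies verbatim with p = f.


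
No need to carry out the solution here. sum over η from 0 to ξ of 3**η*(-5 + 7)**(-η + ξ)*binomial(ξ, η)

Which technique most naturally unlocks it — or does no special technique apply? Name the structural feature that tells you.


Diagnosis: the binomial theorem — binomial coefficients against complementary powers of 3 and (-5 + 7): recognize the binomial expansion and resum.


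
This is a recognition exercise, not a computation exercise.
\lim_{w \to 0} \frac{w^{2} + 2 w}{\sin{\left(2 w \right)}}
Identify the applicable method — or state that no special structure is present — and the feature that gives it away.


Technique: l'Hôpital's rule (0/0) — both numerator and denominator vanish at 0: the genuine 0/0 indeterminate that l'Hôpital exists for. Expanding numerator and denominator to first order gives the same value — the rule automates exactly that.


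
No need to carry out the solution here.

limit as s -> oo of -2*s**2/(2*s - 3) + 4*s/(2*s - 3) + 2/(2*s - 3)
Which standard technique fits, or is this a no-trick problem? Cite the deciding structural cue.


Diagnosis: dominant-term comparison — as s grows, only the highest-degree terms matter — compare leading terms and read the limit off. Differentiating the expression as a single quotient would eventually settle it as well; matching dominant growth settles it immediately.


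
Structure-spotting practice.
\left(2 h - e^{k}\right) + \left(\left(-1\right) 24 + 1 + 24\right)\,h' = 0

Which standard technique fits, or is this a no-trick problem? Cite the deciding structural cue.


Diagnosis: a linear integrating factor — arrange it as h' + 2·h = (the forcing term) and the integrating factor does the rest.


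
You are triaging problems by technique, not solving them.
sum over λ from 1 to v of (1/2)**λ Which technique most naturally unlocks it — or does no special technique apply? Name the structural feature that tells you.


Diagnosis: the geometric series formula — consecutive terms stand in a fixed index-free ratio — the geometric sum formula closes it.


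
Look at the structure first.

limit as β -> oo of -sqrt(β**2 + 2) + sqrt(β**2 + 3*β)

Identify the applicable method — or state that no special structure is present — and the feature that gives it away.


Best approach: conjugate multiplication — sqrt(β**2 + 3*β) and sqrt(β**2 + 2) both blow up, but their difference is tame once the conjugate rationalizes it.


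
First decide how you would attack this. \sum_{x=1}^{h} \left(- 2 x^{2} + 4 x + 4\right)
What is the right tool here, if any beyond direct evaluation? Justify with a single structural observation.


Diagnosis: no special technique — the summand is a plain polynomial in x (expanding first if it arrives factored); standard power-sum formulas evaluate it term by term.


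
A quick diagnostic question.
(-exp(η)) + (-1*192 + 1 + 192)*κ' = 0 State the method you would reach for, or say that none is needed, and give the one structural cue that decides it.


Best approach: no special technique — solved for the derivative, no κ appears — this is antidifferentiation in η wearing ODE clothing.


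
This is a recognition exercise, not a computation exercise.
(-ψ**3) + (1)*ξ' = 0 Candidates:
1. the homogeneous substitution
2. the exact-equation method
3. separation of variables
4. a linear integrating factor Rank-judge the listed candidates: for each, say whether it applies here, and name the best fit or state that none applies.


Verdict: no special technique — with ξ absent the equation is not coupled at all: direct integration in ψ.
- the homogeneous substitution: the ratio substitution does not collapse this equation.
- the exact-equation method — with the unknown absent from both coefficients, the cross-partial test holds emptily — nothing for the exact method to work on.
- separation of variables — separation is only trivially available — with the unknown absent from the slope this is a direct integration, not a separation problem.
- a linear integrating factor: the linear template holds only trivially here (the unknown is absent, so the coefficient is zero) — the method is not the natural label.


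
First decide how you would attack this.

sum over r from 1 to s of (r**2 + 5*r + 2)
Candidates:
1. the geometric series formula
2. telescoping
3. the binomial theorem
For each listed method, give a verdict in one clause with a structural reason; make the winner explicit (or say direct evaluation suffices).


Technique: no special technique — with only polynomial terms in r present, the classical sum-of-powers identities are all you need.
- the geometric series formula: the ratio of consecutive terms depends on the index.
- telescoping: as presented, consecutive terms share no shifted copy to cancel against — no rewrite is on display to change that.
- the binomial theorem — no binomial coefficients pair with matched powers.


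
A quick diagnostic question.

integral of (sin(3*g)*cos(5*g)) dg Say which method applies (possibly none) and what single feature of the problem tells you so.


Method: a trigonometric identity — two sinusoids at different rates multiply in sin(3*g)*cos(5*g); the product-to-sum identity uncouples them.


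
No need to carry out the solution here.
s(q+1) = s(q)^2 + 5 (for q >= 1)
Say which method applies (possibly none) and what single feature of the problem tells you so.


Best approach: no special technique — the unknown sequence enters the update nonlinearly, so no linear method fits the recurrence as written — direct iteration remains.


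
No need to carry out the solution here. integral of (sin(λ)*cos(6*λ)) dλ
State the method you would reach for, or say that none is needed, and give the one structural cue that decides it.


Verdict: a trigonometric identity — split sin(λ)*cos(6*λ) with the angle-addition identities: the resulting sum integrates term by term.


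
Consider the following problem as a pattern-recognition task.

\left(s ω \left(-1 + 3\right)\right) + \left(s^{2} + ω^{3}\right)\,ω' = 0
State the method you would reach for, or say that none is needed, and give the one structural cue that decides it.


Method: the exact-equation method — because the two cross partials coincide, the form is conservative as written — recover its potential in (s, ω).


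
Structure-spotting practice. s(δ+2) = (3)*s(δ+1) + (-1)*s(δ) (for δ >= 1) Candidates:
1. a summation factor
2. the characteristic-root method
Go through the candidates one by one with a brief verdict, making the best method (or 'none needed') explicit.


Verdict: the characteristic-root method — the recurrence is linear and homogeneous with constant coefficients, so the ansatz r^δ turns it into a polynomial equation for r.
- a summation factor — a summation factor telescopes one-step recursions; this one carries higher-order memory.
- the characteristic-root method: yes, a natural case for it.


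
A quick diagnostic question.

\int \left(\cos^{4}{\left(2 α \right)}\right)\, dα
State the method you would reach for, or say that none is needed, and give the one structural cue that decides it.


Diagnosis: a trigonometric identity — \cos^{4}{\left(2 α \right)} carries an even exponent — trade it for double-angle cosines before integrating.


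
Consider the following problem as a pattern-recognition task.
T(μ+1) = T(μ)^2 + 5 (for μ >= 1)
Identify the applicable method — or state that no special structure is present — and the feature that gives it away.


Method: no special technique — the unknown sequence enters the update nonlinearly, so no linear method fits the recurrence as written — direct iteration remains.


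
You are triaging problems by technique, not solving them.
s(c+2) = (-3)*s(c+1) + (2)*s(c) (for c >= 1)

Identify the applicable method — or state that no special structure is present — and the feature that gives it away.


Best approach: the characteristic-root method — linear, homogeneous, constant coefficients: solutions of the form r^c exist — find the roots of the characteristic polynomial.


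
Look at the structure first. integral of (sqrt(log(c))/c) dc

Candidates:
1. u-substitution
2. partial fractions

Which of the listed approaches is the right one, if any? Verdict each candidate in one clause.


Technique: u-substitution — collected, the integrand has one factor that is, up to a constant, the derivative of an inner expression the rest depends on — substitute for that inner expression.
- u-substitution: yes, a natural case for it.
- partial fractions: there is no rational-function structure to decompose.


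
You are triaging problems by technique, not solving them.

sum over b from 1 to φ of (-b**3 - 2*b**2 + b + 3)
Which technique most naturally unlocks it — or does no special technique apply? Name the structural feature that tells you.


Technique: no special technique — the sum is polynomial through and through; closed forms for each power of b finish it directly.


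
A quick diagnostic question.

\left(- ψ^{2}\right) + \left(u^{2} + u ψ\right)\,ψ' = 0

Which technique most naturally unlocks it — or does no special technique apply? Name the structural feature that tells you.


Technique: the homogeneous substitution — the slope's numerator and denominator share total degree; set v = ψ/u and the equation drops to separable form. With the right rearrangement (exchanging the roles of the variables where needed), this also fits a Bernoulli template; the homogeneous substitution reads the structure directly.


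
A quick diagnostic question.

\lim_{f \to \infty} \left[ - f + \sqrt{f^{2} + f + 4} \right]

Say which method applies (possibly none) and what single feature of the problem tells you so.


Diagnosis: conjugate multiplication — this difference gives up after one conjugate multiplication — the radical structure cancels against its conjugate.


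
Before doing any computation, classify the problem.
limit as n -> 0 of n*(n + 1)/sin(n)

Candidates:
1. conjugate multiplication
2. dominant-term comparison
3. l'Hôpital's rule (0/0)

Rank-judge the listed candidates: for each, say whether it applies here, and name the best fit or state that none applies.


Verdict: l'Hôpital's rule (0/0) — plug in 0: top and bottom both hit zero, so differentiate each and retry. One could equally expand both pieces locally and compare leading terms; the rule does that in one stroke.
- conjugate multiplication — multiplying by a conjugate would not remove any indeterminacy here.
- dominant-term comparison — leading-power comparison does not apply to this form.
- l'Hôpital's rule (0/0): applicable, and directly so.


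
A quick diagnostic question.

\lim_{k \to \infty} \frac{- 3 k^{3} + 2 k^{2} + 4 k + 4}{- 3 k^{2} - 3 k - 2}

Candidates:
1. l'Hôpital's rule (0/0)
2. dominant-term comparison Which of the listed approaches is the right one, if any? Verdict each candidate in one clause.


Best approach: dominant-term comparison — growth-rate triage: the leading powers of k decide the limit, everything else is noise.
- l'Hôpital's rule (0/0): no 0/0 form appears: written as one quotient, top and bottom both grow without bound, and the ratio is decided by their leading terms.
- dominant-term comparison: applies; the problem has the shape this method handles.


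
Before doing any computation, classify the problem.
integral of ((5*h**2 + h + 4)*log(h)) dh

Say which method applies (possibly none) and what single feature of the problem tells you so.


Technique: integration by parts — choose u = log(h): one derivative turns the logarithm algebraic, and the remaining factor 5*h**2 + h + 4 integrates term by term under the power rule.


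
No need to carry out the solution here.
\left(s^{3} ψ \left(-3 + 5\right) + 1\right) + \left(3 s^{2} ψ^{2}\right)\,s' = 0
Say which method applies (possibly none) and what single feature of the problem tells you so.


Technique: the exact-equation method — equality of cross partials is the green light — assemble the potential function term by term.


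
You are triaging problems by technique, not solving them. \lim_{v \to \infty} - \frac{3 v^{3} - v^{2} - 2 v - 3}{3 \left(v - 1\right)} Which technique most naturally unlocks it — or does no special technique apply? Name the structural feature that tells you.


Diagnosis: dominant-term comparison — as v grows, only the highest-degree terms matter — compare leading terms and read the limit off. Viewed as a single quotient this is an ∞/∞ form — an at-infinity application of l'Hôpital's rule would also resolve it; comparing leading growth reads the answer without differentiating.


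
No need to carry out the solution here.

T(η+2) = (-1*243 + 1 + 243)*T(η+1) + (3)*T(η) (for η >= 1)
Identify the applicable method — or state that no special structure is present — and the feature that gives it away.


Best approach: the characteristic-root method — this is the constant-coefficient homogeneous case — the whole solution in η reduces to a polynomial's roots.


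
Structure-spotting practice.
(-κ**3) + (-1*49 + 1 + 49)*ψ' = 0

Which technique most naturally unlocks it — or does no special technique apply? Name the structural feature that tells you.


Diagnosis: no special technique — solved for the derivative, ψ never appears on the right — this is a direct integration in κ, not a differential-equations problem at heart.


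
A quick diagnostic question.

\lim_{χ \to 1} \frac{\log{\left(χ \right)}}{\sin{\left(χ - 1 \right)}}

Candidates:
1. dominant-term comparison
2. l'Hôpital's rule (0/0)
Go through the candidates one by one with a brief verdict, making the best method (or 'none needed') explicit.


Verdict: l'Hôpital's rule (0/0) — both numerator and denominator vanish at 1: the genuine 0/0 indeterminate that l'Hôpital exists for. One could equally expand both pieces locally and compare leading terms; the rule does that in one stroke.
- dominant-term comparison: no dominant-degree comparison decides it.
- l'Hôpital's rule (0/0) — yes, a natural case for it.


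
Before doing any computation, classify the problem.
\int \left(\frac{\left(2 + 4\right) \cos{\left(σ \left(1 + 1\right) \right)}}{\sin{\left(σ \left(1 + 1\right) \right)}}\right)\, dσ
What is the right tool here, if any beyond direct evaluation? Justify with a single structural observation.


Method: u-substitution — collected, the integrand has one factor that is, up to a constant, the derivative of an inner expression the rest depends on — substitute for that inner expression.


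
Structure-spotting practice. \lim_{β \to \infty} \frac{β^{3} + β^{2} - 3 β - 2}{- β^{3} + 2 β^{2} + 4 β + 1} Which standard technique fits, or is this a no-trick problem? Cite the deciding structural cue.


Technique: dominant-term comparison — divide through by the highest power of β; every lower-order term dies and the dominant terms decide the limit. As a single quotient, the ∞/∞ shape would yield to repeated differentiation as well — the growth comparison gets there in one look.


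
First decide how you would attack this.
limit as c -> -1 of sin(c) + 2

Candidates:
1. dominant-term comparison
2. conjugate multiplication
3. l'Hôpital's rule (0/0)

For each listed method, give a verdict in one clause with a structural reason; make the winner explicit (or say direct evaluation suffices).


Diagnosis: no special technique — no zero denominators, no indeterminate clash at -1 — substitute and read off the value.
- dominant-term comparison: no ranking of term growth rates resolves the limit here.
- conjugate multiplication — there is no infinity-minus-infinity radical difference to rationalize.
- l'Hôpital's rule (0/0): substituting the point gives a finite value outright — there is no indeterminate clash to repair.


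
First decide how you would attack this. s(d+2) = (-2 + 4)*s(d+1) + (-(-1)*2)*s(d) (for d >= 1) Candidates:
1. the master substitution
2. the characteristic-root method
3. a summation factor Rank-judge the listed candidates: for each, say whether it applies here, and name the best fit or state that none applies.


Technique: the characteristic-root method — no index-dependence in the weights and nothing inhomogeneous: classic characteristic-equation setup.
- the master substitution: this is shift-type recursion, outside the divide-and-conquer template.
- the characteristic-root method: applicable, and directly so.
- a summation factor — a summation factor telescopes one-step recursions; this one carries higher-order memory.


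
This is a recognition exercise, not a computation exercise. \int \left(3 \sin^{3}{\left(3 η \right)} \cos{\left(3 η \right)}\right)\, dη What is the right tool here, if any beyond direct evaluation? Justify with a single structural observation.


Method: u-substitution — collected, the integrand has one factor that is, up to a constant, the derivative of an inner expression the rest depends on — substitute for that inner expression.
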